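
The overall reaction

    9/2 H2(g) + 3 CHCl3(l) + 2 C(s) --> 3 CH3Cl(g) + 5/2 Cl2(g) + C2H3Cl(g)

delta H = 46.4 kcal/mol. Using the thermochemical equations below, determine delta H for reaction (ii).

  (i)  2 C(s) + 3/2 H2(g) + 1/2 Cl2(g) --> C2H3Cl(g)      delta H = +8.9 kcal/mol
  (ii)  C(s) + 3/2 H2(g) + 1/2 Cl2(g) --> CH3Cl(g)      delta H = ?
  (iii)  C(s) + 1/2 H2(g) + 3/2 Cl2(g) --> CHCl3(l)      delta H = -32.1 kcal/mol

(i) as written (C2H3Cl(g) already on the product side): +8.9 kcal/mol
(ii) × 3 (×3 to match 3 CH3Cl(g) in the target): contributes 3·x
(iii) reversed and × 3 (CHCl3(l) must end up as a reactant; ×3 to match 3 CHCl3(l) in the target): (-3)·(-32.1) = +96.3 kcal/mol
+46.4 = (+8.9) + (+96.3) + 3·x
x = (+46.4 − (+105.2)) / (3) = -19.6 kcal/mol

delta H = -19.6 kcal/mol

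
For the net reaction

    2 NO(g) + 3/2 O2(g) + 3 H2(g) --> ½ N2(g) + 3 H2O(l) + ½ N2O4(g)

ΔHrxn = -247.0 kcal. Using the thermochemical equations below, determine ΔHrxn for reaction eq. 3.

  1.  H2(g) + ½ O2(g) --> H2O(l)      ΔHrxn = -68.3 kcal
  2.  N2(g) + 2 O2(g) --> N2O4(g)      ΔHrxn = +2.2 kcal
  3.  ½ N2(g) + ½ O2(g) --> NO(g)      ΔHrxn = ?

eq. 1 × 3 (×3 to match 3 H2O(l) in the target): (3)·(-68.3) = -204.9 kcal
eq. 2 × 1/2 (scale by 1/2 for the 1/2 N2O4(g)): (1/2)·(+2.2) = +1.1 kcal
eq. 3 reversed and × 2 (reverse to put NO(g) on the reactant side; ×2 to match 2 NO(g) in the target): contributes −2·x
-247.0 = (-204.9) + (+1.1) − 2·x
x = (-247.0 − (-203.8)) / (-2) = 21.6 kcal

ΔHrxn = 21.6 kcal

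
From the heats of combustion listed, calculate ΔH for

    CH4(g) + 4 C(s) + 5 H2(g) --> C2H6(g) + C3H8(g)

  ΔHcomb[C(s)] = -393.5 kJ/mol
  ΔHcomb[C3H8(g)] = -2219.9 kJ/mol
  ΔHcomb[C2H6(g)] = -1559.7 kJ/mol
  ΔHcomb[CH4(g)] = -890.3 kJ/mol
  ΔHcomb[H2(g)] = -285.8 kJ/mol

ΔH = -113.7 kJ/mol

With combustion enthalpies, reactants minus products:
= [1·(-890.3) + 4·(-393.5) + 5·(-285.8)] − [1·(-1559.7) + 1·(-2219.9)]
= -113.7 kJ/mol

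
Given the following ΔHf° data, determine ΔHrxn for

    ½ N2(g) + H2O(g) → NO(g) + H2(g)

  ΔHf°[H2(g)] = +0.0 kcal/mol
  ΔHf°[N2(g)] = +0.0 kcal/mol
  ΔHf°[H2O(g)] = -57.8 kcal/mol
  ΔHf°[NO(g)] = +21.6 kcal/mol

ΔH°rxn = Σ nΔHf°(products) − Σ nΔHf°(reactants).
Products: 1·(+21.6) + 1·(+0.0) = +21.6
Reactants: 1/2·(+0.0) + 1·(-57.8) = -57.8
ΔHrxn = (+21.6) − (-57.8) = 79.4 kcal/mol

ΔHrxn = 79.4 kcal/mol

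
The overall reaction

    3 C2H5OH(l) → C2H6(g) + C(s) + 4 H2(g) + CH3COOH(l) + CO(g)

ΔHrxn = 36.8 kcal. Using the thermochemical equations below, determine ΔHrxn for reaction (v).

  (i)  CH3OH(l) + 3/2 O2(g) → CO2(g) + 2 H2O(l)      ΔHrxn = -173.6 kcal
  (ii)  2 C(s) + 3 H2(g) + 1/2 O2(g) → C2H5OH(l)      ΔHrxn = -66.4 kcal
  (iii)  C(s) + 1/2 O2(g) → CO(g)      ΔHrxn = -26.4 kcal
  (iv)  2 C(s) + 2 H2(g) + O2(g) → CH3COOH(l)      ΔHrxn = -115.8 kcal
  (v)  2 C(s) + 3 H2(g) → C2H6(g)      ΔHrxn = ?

(i): not needed (CO2(g) appears nowhere else).
(ii) reversed and × 3 (C2H5OH(l) must end up as a reactant; scale by 3 for the 3 C2H5OH(l)): (-3)·(-66.4) = +199.2 kcal
(iii) as written (CO(g) already on the product side): -26.4 kcal
(iv) as written (CH3COOH(l) already on the product side): -115.8 kcal
(v) as written (C2H6(g) already on the product side): contributes x
+36.8 = (+199.2) + (-26.4) + (-115.8) + x
x = (+36.8 − (+57.0)) / (1) = -20.2 kcal

ΔHrxn = -20.2 kcal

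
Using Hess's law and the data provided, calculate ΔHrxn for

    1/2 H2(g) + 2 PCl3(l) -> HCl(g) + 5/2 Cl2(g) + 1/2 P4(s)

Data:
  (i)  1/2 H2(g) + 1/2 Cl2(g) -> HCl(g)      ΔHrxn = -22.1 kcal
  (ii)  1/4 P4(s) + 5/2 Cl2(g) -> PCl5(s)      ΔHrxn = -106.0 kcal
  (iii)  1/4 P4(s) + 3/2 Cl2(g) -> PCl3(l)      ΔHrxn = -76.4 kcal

(i) as written: -22.1 kcal
(ii): not needed.
(iii) reversed and × 2: (-2)·(-76.4) = +152.8 kcal
By Hess's law, ΔHrxn = (-22.1) + (+152.8) = 130.7 kcal

ΔHrxn = 130.7 kcal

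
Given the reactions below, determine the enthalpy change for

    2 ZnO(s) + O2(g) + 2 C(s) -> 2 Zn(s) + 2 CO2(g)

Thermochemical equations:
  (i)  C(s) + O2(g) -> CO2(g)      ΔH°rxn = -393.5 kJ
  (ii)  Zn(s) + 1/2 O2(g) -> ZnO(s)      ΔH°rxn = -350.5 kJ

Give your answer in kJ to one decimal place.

ΔH°rxn = -86.0 kJ

(i) × 2: (2)·(-393.5) = -787.0 kJ
(ii) reversed and × 2: (-2)·(-350.5) = +701.0 kJ
By Hess's law, ΔH°rxn = (-787.0) + (+701.0) = -86.0 kJ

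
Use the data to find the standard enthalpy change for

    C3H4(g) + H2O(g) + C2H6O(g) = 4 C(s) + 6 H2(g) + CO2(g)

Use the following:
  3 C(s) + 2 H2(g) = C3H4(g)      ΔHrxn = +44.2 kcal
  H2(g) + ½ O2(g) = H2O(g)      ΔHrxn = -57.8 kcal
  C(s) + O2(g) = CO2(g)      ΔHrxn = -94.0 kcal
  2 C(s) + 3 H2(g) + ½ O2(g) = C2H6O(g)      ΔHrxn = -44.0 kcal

equation 1 reversed: -44.2 kcal
equation 2 reversed: +57.8 kcal
equation 3 as written: -94.0 kcal
equation 4 reversed: +44.0 kcal
Summing the manipulated equations, ΔHrxn = (-1)·(+44.2) + (-1)·(-57.8) + (1)·(-94.0) + (-1)·(-44.0) = -36.4 kcal

ΔHrxn = -36.4 kcal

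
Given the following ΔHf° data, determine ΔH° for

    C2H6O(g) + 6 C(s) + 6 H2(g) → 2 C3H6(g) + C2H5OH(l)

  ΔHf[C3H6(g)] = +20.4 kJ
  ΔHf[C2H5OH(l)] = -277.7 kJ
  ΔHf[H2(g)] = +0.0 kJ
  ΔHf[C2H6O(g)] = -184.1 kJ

Products: 2·(+20.4) + 1·(-277.7) = -236.9
Reactants: 1·(-184.1) + 6·(+0.0) + 6·(+0.0) = -184.1
ΔH° = (-236.9) − (-184.1) = -52.8 kJ

ΔH° = -52.8 kJ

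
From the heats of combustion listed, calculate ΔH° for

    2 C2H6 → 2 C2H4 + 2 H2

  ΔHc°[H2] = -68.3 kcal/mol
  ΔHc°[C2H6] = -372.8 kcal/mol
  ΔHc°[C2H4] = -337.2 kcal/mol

ΔH° = 65.4 kcal/mol

Using ΔH = Σ nΔHc°(reactants) − Σ nΔHc°(products):
= [2·(-372.8)] − [2·(-337.2) + 2·(-68.3)]
= 65.4 kcal/mol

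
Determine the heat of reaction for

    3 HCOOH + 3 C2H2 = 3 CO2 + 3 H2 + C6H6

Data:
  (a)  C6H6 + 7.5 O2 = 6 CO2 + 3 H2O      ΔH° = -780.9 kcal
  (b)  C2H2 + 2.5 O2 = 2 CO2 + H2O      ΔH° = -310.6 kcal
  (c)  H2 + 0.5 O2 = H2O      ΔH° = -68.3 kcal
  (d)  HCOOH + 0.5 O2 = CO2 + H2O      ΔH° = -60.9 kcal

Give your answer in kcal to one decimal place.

(a) reversed (reverse to put C6H6 on the product side): +780.9 kcal
(b) × 3 (×3 to match 3 C2H2 in the target): (3)·(-310.6) = -931.8 kcal
(c) reversed and × 3 (H2 must end up as a product; ×3 to match 3 H2 in the target): (-3)·(-68.3) = +204.9 kcal
(d) × 3 (×3 to match 3 HCOOH in the target): (3)·(-60.9) = -182.7 kcal
ΔH° = (-1)·(-780.9) + (3)·(-310.6) + (-3)·(-68.3) + (3)·(-60.9) = -128.7 kcal

ΔH° = -128.7 kcal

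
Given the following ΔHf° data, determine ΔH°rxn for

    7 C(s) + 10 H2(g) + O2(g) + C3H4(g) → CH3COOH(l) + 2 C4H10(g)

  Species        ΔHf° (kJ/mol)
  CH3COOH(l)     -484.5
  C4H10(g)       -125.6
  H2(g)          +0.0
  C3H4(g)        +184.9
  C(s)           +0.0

Products: 1·(-484.5) + 2·(-125.6) = -735.7
Reactants: 7·(+0.0) + 10·(+0.0) + 1·(+0.0) + 1·(+184.9) = +184.9
ΔH°rxn = (-735.7) − (+184.9) = -920.6 kJ/mol

ΔH°rxn = -920.6 kJ/mol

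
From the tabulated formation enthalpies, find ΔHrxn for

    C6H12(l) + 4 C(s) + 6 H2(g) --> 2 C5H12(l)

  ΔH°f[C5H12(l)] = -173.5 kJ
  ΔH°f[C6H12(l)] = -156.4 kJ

ΔHrxn = -190.6 kJ

Products: 2·(-173.5) = -347.0
Reactants: 1·(-156.4) + 4·(+0.0) + 6·(+0.0) = -156.4
ΔHrxn = (-347.0) − (-156.4) = -190.6 kJ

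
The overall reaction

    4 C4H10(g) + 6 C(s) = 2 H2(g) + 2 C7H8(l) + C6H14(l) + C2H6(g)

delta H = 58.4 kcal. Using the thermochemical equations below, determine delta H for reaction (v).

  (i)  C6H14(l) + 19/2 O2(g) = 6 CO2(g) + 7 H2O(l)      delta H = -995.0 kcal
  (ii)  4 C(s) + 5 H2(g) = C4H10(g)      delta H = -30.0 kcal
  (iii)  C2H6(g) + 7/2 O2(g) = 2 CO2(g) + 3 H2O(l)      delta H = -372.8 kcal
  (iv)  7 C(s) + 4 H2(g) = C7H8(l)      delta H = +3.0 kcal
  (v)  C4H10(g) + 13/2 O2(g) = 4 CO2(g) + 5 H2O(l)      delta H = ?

(i) reversed (reverse to put C6H14(l) on the product side): +995.0 kcal
(ii) reversed and × 2: (-2)·(-30.0) = +60.0 kcal
(iii) reversed (reverse to put C2H6(g) on the product side): +372.8 kcal
(iv) × 2 (×2 to match 2 C7H8(l) in the target): (2)·(+3.0) = +6.0 kcal
(v) × 2: contributes 2·x
+58.4 = (+995.0) + (+60.0) + (+372.8) + (+6.0) + 2·x
x = (+58.4 − (+1433.8)) / (2) = -687.7 kcal

delta H = -687.7 kcal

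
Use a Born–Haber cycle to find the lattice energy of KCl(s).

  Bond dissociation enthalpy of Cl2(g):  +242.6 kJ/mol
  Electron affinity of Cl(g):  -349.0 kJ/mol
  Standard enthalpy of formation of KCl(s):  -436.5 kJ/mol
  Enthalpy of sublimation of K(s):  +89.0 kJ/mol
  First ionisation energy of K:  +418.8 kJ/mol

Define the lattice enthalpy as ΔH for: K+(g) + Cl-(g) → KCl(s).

ΔHf° = 1·ΔHsub + 1·(ΣIE) + 1/2·D(Cl2) + 1·EA + U
-436.5 = 1·(+89.0) + 1·(+418.8) + 1/2·(+242.6) + 1·(-349.0) + U
U = -436.5 − (+280.1) = -716.6 kJ/mol

U = -716.6 kJ/mol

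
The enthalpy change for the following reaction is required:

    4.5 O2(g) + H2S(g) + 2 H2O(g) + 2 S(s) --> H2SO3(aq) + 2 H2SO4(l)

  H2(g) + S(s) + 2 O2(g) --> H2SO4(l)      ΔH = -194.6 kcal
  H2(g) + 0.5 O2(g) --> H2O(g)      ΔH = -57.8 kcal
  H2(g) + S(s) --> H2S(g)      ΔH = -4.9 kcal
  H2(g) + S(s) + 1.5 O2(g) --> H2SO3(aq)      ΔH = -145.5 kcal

ΔH = -414.2 kcal

equation 1 × 2: (2)·(-194.6) = -389.2 kcal
equation 2 reversed and × 2: (-2)·(-57.8) = +115.6 kcal
equation 3 reversed: +4.9 kcal
equation 4 as written: -145.5 kcal
ΔH = (2)·(-194.6) + (-2)·(-57.8) + (-1)·(-4.9) + (1)·(-145.5) = -414.2 kcal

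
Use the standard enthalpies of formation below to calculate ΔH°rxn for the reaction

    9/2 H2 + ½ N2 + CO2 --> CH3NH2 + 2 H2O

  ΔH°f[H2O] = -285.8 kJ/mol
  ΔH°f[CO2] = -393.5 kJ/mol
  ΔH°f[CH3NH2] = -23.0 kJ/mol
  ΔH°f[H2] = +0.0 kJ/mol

ΔH°rxn = -201.1 kJ/mol

Products: 1·(-23.0) + 2·(-285.8) = -594.6
Reactants: 9/2·(+0.0) + 1/2·(+0.0) + 1·(-393.5) = -393.5
ΔH°rxn = (-594.6) − (-393.5) = -201.1 kJ/mol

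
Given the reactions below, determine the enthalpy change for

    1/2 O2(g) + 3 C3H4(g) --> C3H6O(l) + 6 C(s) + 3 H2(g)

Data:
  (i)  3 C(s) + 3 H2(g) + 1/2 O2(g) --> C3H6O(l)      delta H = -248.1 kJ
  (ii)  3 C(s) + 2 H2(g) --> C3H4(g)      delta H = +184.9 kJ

delta H = -802.8 kJ

(i) as written (C3H6O(l) already on the product side): -248.1 kJ
(ii) reversed and × 3 (C3H4(g) must end up as a reactant; ×3 to match 3 C3H4(g) in the target): (-3)·(+184.9) = -554.7 kJ
delta H = (-248.1) + (-554.7) = -802.8 kJ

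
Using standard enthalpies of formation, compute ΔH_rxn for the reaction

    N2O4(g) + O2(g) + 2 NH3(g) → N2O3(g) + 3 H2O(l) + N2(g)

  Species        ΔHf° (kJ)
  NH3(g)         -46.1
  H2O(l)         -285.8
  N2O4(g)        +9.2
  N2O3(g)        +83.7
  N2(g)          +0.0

Products: 1·(+83.7) + 3·(-285.8) + 1·(+0.0) = -773.7
Reactants: 1·(+9.2) + 1·(+0.0) + 2·(-46.1) = -83.0
ΔH_rxn = (-773.7) − (-83.0) = -690.7 kJ

ΔH_rxn = -690.7 kJ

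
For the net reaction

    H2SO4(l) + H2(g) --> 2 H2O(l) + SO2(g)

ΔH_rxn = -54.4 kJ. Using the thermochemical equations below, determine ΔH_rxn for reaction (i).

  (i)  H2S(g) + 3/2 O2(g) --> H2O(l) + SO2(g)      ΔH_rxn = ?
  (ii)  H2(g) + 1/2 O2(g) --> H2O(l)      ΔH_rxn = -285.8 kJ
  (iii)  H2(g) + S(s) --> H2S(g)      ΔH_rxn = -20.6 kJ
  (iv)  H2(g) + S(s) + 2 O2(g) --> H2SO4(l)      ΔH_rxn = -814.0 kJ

(i) as written: contributes x
(ii) as written: -285.8 kJ
(iii) as written: -20.6 kJ
(iv) reversed: +814.0 kJ
-54.4 = (-285.8) + (-20.6) + (+814.0) + x
x = (-54.4 − (+507.6)) / (1) = -562.0 kJ

ΔH_rxn = -562.0 kJ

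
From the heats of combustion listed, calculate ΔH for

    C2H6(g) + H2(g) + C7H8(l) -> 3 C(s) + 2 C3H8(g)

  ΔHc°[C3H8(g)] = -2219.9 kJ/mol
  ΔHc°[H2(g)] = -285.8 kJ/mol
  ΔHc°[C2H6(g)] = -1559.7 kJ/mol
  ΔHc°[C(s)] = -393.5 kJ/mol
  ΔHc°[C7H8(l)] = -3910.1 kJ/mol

With combustion enthalpies, reactants minus products:
= [1·(-1559.7) + 1·(-285.8) + 1·(-3910.1)] − [3·(-393.5) + 2·(-2219.9)]
= -135.3 kJ/mol

ΔH = -135.3 kJ/mol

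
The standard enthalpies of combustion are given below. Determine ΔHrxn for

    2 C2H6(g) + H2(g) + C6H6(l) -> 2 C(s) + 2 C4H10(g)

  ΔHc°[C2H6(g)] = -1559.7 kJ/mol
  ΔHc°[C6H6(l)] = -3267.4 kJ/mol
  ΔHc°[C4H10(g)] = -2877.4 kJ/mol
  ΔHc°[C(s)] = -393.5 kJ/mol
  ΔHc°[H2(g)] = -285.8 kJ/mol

ΔHrxn = -130.8 kJ/mol

With combustion enthalpies, reactants minus products:
= [2·(-1559.7) + 1·(-285.8) + 1·(-3267.4)] − [2·(-393.5) + 2·(-2877.4)]
= -130.8 kJ/mol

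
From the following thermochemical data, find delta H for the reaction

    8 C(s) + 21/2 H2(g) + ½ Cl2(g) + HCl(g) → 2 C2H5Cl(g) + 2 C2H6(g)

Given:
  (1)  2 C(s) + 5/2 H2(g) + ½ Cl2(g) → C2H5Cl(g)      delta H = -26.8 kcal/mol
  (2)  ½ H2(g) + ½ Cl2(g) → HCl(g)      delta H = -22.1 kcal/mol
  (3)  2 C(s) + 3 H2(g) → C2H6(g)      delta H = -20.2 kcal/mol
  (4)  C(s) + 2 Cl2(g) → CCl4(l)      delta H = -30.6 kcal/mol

(1) × 2 (scale by 2 for the 2 C2H5Cl(g)): (2)·(-26.8) = -53.6 kcal/mol
(2) reversed (reverse to put HCl(g) on the reactant side): +22.1 kcal/mol
(3) × 2 (×2 to match 2 C2H6(g) in the target): (2)·(-20.2) = -40.4 kcal/mol
(4): not needed (CCl4(l) appears nowhere else).
Summing the manipulated equations, delta H = (-53.6) + (+22.1) + (-40.4) = -71.9 kcal/mol

delta H = -71.9 kcal/mol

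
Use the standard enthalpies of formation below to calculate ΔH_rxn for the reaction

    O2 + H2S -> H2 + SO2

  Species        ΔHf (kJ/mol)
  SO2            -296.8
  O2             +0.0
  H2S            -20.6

Products: 1·(+0.0) + 1·(-296.8) = -296.8
Reactants: 1·(+0.0) + 1·(-20.6) = -20.6
ΔH_rxn = (-296.8) − (-20.6) = -276.2 kJ/mol

ΔH_rxn = -276.2 kJ/mol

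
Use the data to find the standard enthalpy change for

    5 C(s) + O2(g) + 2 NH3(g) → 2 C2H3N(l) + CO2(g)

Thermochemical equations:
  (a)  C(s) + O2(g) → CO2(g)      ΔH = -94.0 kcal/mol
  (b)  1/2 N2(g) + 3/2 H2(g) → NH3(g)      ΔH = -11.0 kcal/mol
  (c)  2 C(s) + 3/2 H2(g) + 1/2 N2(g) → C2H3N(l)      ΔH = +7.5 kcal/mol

ΔH = -57.0 kcal/mol

(a) as written: -94.0 kcal/mol
(b) reversed and × 2: (-2)·(-11.0) = +22.0 kcal/mol
(c) × 2: (2)·(+7.5) = +15.0 kcal/mol
ΔH = (-94.0) + (+22.0) + (+15.0) = -57.0 kcal/mol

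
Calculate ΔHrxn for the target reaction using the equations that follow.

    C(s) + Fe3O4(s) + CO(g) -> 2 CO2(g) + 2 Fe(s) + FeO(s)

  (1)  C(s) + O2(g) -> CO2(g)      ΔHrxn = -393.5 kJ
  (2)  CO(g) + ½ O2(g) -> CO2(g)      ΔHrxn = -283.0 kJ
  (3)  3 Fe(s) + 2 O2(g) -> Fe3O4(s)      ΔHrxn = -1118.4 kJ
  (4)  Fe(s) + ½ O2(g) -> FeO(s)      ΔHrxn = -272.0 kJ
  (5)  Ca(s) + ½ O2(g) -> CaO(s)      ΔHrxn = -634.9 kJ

(1) as written (C(s) already on the reactant side): -393.5 kJ
(2) as written (CO(g) already on the reactant side): -283.0 kJ
(3) reversed (reverse to put Fe3O4(s) on the reactant side): +1118.4 kJ
(4) as written (FeO(s) already on the product side): -272.0 kJ
(5): not needed (Ca(s) appears nowhere else).
Summing the manipulated equations, ΔHrxn = (-393.5) + (-283.0) + (+1118.4) + (-272.0) = 169.9 kJ

ΔHrxn = 169.9 kJ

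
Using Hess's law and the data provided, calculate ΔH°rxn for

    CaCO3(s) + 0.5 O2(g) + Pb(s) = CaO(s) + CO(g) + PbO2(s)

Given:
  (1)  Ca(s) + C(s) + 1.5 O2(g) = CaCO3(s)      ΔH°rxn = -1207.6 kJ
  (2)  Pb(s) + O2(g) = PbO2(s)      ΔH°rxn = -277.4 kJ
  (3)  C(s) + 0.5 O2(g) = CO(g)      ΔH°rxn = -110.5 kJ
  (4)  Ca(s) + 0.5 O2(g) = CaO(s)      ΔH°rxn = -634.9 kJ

(1) reversed: +1207.6 kJ
(2) as written: -277.4 kJ
(3) as written: -110.5 kJ
(4) as written: -634.9 kJ
Summing the manipulated equations, ΔH°rxn = (+1207.6) + (-277.4) + (-110.5) + (-634.9) = 184.8 kJ

ΔH°rxn = 184.8 kJ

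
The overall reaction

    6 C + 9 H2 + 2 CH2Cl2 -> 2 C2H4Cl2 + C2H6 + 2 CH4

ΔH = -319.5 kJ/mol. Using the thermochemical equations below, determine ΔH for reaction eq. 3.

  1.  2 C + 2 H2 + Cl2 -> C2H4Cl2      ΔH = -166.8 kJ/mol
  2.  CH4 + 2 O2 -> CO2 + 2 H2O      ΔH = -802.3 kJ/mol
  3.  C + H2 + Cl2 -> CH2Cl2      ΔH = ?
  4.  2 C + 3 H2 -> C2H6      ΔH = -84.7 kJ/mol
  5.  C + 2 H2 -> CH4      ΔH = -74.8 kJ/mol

eq. 1 × 2: (2)·(-166.8) = -333.6 kJ/mol
eq. 2: not needed.
eq. 3 reversed and × 2: contributes −2·x
eq. 4 as written: -84.7 kJ/mol
eq. 5 × 2: (2)·(-74.8) = -149.6 kJ/mol
-319.5 = (-333.6) + (-84.7) + (-149.6) − 2·x
x = (-319.5 − (-567.9)) / (-2) = -124.2 kJ/mol

ΔH = -124.2 kJ/mol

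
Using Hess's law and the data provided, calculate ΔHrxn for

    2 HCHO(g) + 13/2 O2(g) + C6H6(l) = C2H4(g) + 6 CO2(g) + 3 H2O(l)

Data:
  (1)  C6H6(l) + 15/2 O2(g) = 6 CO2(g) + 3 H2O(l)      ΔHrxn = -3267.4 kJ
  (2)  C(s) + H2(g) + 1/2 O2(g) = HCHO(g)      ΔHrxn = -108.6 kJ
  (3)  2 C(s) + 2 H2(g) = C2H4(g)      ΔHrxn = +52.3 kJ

ΔHrxn = -2997.9 kJ

(1) as written: -3267.4 kJ
(2) reversed and × 2: (-2)·(-108.6) = +217.2 kJ
(3) as written: +52.3 kJ
By Hess's law, ΔHrxn = (-3267.4) + (+217.2) + (+52.3) = -2997.9 kJ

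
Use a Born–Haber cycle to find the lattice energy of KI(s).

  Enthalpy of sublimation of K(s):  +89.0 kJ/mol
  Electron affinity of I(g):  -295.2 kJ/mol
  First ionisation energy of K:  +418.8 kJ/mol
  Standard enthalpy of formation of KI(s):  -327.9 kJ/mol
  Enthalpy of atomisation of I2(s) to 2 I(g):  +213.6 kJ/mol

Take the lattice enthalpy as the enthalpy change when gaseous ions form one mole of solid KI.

ΔHf° = 1·ΔHsub + 1·(ΣIE) + 1/2·D(I2) + 1·EA + U
-327.9 = 1·(+89.0) + 1·(+418.8) + 1/2·(+213.6) + 1·(-295.2) + U
U = -327.9 − (+319.4) = -647.3 kJ/mol

U = -647.3 kJ/mol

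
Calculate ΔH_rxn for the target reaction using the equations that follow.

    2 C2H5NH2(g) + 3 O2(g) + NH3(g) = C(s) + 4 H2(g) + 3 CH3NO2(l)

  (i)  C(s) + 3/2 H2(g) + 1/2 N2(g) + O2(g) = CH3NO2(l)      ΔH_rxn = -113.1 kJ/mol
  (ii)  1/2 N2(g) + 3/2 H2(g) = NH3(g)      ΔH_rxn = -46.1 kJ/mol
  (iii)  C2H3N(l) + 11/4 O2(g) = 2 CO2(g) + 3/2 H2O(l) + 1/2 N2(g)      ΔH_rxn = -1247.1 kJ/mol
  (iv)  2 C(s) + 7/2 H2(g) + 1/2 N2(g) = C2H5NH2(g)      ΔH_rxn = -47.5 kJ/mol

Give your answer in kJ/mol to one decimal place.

(i) × 3: (3)·(-113.1) = -339.3 kJ/mol
(ii) reversed: +46.1 kJ/mol
(iii): not needed.
(iv) reversed and × 2: (-2)·(-47.5) = +95.0 kJ/mol
Since enthalpy is a state function, ΔH_rxn = (-339.3) + (+46.1) + (+95.0) = -198.2 kJ/mol

ΔH_rxn = -198.2 kJ/mol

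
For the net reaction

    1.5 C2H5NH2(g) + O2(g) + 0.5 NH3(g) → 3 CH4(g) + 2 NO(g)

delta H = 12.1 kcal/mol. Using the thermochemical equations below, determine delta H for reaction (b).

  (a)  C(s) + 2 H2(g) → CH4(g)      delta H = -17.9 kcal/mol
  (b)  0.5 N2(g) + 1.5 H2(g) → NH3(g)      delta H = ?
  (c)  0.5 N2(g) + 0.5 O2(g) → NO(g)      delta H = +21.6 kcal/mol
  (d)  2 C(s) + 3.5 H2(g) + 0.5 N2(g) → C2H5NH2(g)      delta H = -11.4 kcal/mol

(a) × 3: (3)·(-17.9) = -53.7 kcal/mol
(b) reversed and × 1/2: contributes −1/2·x
(c) × 2: (2)·(+21.6) = +43.2 kcal/mol
(d) reversed and × 3/2: (-3/2)·(-11.4) = +17.1 kcal/mol
+12.1 = (-53.7) + (+43.2) + (+17.1) − 1/2·x
x = (+12.1 − (+6.6)) / (-1/2) = -11.0 kcal/mol

delta H = -11.0 kcal/mol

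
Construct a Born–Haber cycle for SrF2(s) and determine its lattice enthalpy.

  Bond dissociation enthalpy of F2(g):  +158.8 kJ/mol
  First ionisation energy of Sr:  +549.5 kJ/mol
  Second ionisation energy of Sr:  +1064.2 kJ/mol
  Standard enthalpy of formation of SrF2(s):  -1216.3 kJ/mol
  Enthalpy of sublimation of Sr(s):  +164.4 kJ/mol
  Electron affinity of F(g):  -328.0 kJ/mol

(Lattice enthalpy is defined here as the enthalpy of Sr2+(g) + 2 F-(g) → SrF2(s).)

ΔHf° = 1·ΔHsub + 1·(ΣIE) + 1·D(F2) + 2·EA + U
-1216.3 = 1·(+164.4) + 1·(+1613.7) + 1·(+158.8) + 2·(-328.0) + U
U = -1216.3 − (+1280.9) = -2497.2 kJ/mol

U = -2497.2 kJ/mol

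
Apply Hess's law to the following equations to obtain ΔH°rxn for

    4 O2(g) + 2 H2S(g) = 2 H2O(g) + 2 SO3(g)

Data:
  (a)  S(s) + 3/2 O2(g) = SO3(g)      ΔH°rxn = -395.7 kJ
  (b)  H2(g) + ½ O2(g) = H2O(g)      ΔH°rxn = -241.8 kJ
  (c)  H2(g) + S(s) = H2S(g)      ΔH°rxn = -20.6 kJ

(a) × 2: (2)·(-395.7) = -791.4 kJ
(b) × 2: (2)·(-241.8) = -483.6 kJ
(c) reversed and × 2: (-2)·(-20.6) = +41.2 kJ
Summing the manipulated equations, ΔH°rxn = (-791.4) + (-483.6) + (+41.2) = -1233.8 kJ

ΔH°rxn = -1233.8 kJ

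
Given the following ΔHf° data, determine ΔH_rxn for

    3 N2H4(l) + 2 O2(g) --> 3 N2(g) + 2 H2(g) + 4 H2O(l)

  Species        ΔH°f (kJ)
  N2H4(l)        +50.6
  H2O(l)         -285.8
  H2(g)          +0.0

Products: 3·(+0.0) + 2·(+0.0) + 4·(-285.8) = -1143.2
Reactants: 3·(+50.6) + 2·(+0.0) = +151.8
ΔH_rxn = (-1143.2) − (+151.8) = -1295.0 kJ

ΔH_rxn = -1295.0 kJ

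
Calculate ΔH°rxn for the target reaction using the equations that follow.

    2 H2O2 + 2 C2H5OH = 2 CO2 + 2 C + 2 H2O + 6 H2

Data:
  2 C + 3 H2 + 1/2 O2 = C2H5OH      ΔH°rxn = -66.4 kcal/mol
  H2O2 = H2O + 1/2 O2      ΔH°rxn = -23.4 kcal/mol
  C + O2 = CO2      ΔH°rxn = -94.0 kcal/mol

equation 1 reversed and × 2: (-2)·(-66.4) = +132.8 kcal/mol
equation 2 × 2: (2)·(-23.4) = -46.8 kcal/mol
equation 3 × 2: (2)·(-94.0) = -188.0 kcal/mol
By Hess's law, ΔH°rxn = (+132.8) + (-46.8) + (-188.0) = -102.0 kcal/mol

ΔH°rxn = -102.0 kcal/mol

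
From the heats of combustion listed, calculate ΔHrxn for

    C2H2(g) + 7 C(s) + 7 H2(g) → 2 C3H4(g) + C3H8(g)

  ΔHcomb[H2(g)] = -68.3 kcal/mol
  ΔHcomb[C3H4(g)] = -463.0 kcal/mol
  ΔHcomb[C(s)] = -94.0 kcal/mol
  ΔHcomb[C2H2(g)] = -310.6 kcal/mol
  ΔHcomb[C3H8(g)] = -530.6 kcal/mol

ΔHrxn = 9.9 kcal/mol

With combustion enthalpies, reactants minus products:
= [1·(-310.6) + 7·(-94.0) + 7·(-68.3)] − [2·(-463.0) + 1·(-530.6)]
= 9.9 kcal/mol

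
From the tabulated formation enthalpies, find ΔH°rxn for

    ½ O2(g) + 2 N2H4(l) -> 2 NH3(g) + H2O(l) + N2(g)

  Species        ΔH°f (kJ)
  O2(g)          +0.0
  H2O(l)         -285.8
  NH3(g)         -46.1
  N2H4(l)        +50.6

ΔH°rxn = -479.2 kJ

Products: 2·(-46.1) + 1·(-285.8) + 1·(+0.0) = -378.0
Reactants: 1/2·(+0.0) + 2·(+50.6) = +101.2
ΔH°rxn = (-378.0) − (+101.2) = -479.2 kJ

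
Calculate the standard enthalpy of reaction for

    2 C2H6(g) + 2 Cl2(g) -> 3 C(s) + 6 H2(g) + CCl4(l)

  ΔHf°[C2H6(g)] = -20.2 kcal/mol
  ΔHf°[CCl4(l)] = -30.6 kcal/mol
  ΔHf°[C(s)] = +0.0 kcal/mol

ΔH°rxn = 9.8 kcal/mol

ΔH°rxn = Σ nΔHf°(products) − Σ nΔHf°(reactants).
Products: 3·(+0.0) + 6·(+0.0) + 1·(-30.6) = -30.6
Reactants: 2·(-20.2) + 2·(+0.0) = -40.4
ΔH°rxn = (-30.6) − (-40.4) = 9.8 kcal/mol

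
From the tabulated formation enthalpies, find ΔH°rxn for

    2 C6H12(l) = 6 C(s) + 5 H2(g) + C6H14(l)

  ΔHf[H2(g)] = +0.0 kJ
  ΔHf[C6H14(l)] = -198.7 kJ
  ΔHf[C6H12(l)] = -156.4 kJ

Products: 6·(+0.0) + 5·(+0.0) + 1·(-198.7) = -198.7
Reactants: 2·(-156.4) = -312.8
ΔH°rxn = (-198.7) − (-312.8) = 114.1 kJ

ΔH°rxn = 114.1 kJ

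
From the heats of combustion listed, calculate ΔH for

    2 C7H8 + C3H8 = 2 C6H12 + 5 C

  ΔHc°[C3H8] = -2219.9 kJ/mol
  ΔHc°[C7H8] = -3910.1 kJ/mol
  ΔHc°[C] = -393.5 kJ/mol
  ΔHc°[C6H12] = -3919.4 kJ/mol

ΔH = -233.8 kJ/mol

With combustion enthalpies, reactants minus products:
= [2·(-3910.1) + 1·(-2219.9)] − [2·(-3919.4) + 5·(-393.5)]
= -233.8 kJ/mol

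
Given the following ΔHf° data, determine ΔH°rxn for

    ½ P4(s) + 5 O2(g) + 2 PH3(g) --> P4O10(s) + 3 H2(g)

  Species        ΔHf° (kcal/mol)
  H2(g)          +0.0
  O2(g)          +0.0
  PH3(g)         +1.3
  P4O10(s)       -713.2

Products: 1·(-713.2) + 3·(+0.0) = -713.2
Reactants: 1/2·(+0.0) + 5·(+0.0) + 2·(+1.3) = +2.6
ΔH°rxn = (-713.2) − (+2.6) = -715.8 kcal/mol

ΔH°rxn = -715.8 kcal/mol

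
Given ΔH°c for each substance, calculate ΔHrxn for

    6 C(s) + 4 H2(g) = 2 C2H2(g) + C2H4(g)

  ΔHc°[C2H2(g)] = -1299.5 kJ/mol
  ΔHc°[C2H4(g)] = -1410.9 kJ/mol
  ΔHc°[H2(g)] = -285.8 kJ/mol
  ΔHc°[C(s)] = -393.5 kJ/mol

ΔHrxn = 505.7 kJ/mol

With combustion enthalpies, reactants minus products:
= [6·(-393.5) + 4·(-285.8)] − [2·(-1299.5) + 1·(-1410.9)]
= 505.7 kJ/mol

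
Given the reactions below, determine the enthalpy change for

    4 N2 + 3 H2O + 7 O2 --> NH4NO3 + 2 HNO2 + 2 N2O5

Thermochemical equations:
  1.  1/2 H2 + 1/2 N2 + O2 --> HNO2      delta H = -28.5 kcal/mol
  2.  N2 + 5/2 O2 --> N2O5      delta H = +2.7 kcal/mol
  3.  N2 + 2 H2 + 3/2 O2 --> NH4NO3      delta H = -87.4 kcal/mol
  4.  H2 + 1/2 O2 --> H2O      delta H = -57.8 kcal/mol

eq. 1 × 2 (scale by 2 for the 2 HNO2): (2)·(-28.5) = -57.0 kcal/mol
eq. 2 × 2 (scale by 2 for the 2 N2O5): (2)·(+2.7) = +5.4 kcal/mol
eq. 3 as written (NH4NO3 already on the product side): -87.4 kcal/mol
eq. 4 reversed and × 3 (H2O must end up as a reactant; ×3 to match 3 H2O in the target): (-3)·(-57.8) = +173.4 kcal/mol
delta H = (2)·(-28.5) + (2)·(+2.7) + (1)·(-87.4) + (-3)·(-57.8) = 34.4 kcal/mol

delta H = 34.4 kcal/mol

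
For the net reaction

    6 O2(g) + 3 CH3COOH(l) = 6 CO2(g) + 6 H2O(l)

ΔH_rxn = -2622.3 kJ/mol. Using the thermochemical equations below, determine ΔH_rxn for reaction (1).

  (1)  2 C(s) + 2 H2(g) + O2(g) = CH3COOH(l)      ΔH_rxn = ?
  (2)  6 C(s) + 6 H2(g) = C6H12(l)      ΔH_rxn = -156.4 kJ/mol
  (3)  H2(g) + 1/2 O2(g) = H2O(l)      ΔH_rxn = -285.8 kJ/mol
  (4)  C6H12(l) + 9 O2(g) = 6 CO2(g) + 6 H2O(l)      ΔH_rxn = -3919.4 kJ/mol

ΔH_rxn = -484.5 kJ/mol

(1) reversed and × 3: contributes −3·x
(2) as written: -156.4 kJ/mol
(3): not needed.
(4) as written: -3919.4 kJ/mol
-2622.3 = (-156.4) + (-3919.4) − 3·x
x = (-2622.3 − (-4075.8)) / (-3) = -484.5 kJ/mol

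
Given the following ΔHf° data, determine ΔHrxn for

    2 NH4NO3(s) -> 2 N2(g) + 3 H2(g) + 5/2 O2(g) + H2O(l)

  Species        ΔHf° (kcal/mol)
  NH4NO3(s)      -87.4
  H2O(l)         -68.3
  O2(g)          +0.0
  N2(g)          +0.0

ΔHrxn = 106.5 kcal/mol

Products: 2·(+0.0) + 3·(+0.0) + 5/2·(+0.0) + 1·(-68.3) = -68.3
Reactants: 2·(-87.4) = -174.8
ΔHrxn = (-68.3) − (-174.8) = 106.5 kcal/mol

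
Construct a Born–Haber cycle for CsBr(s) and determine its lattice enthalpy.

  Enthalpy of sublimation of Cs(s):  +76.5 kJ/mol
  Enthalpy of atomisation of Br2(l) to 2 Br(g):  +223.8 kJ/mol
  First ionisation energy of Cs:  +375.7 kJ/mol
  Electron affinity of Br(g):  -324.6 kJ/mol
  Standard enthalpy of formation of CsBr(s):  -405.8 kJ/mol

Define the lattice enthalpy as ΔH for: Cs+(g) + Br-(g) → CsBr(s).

U = -645.3 kJ/mol

ΔHf° = 1·ΔHsub + 1·(ΣIE) + 1/2·D(Br2) + 1·EA + U
-405.8 = 1·(+76.5) + 1·(+375.7) + 1/2·(+223.8) + 1·(-324.6) + U
U = -405.8 − (+239.5) = -645.3 kJ/mol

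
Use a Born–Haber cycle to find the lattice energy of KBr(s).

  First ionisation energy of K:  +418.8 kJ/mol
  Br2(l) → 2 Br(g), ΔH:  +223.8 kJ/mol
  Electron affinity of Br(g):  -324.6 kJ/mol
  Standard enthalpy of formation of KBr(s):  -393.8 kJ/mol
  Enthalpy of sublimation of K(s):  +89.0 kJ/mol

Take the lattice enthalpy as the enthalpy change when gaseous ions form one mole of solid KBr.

U = -688.9 kJ/mol

ΔHf° = 1·ΔHsub + 1·(ΣIE) + 1/2·D(Br2) + 1·EA + U
-393.8 = 1·(+89.0) + 1·(+418.8) + 1/2·(+223.8) + 1·(-324.6) + U
U = -393.8 − (+295.1) = -688.9 kJ/mol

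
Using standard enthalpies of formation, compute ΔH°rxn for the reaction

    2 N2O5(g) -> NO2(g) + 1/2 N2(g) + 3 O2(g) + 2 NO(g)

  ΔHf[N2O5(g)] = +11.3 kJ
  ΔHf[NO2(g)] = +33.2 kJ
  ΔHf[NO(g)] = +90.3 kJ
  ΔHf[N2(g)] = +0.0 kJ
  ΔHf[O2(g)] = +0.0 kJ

ΔH°rxn = Σ nΔHf°(products) − Σ nΔHf°(reactants).
Products: 1·(+33.2) + 1/2·(+0.0) + 3·(+0.0) + 2·(+90.3) = +213.8
Reactants: 2·(+11.3) = +22.6
ΔH°rxn = (+213.8) − (+22.6) = 191.2 kJ

ΔH°rxn = 191.2 kJ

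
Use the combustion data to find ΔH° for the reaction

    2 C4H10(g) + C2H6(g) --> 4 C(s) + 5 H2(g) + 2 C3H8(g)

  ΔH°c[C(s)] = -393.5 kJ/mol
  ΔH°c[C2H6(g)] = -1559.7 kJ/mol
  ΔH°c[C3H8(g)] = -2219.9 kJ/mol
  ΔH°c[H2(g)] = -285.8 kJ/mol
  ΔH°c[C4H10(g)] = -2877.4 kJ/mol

ΔH° = 128.3 kJ/mol

Using ΔH = Σ nΔHc°(reactants) − Σ nΔHc°(products):
= [2·(-2877.4) + 1·(-1559.7)] − [4·(-393.5) + 5·(-285.8) + 2·(-2219.9)]
= 128.3 kJ/mol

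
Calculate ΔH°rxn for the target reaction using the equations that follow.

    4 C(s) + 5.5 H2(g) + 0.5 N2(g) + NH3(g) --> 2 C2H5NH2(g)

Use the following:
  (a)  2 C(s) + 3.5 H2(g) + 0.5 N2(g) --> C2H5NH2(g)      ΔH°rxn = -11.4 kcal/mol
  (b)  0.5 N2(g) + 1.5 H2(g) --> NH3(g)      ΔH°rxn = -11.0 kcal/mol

(a) × 2 (scale by 2 for the 2 C2H5NH2(g)): (2)·(-11.4) = -22.8 kcal/mol
(b) reversed (reverse to put NH3(g) on the reactant side): +11.0 kcal/mol
ΔH°rxn = (-22.8) + (+11.0) = -11.8 kcal/mol

ΔH°rxn = -11.8 kcal/mol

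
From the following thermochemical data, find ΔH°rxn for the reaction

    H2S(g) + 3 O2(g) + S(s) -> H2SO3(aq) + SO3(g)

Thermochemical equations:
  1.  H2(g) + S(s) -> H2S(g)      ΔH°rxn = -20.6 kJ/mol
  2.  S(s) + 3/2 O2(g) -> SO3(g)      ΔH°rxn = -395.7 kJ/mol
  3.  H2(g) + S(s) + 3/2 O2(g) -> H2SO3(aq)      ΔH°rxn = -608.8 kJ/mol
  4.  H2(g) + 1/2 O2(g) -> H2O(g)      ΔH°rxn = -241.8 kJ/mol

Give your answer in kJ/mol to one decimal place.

eq. 1 reversed (H2S(g) must end up as a reactant): +20.6 kJ/mol
eq. 2 as written (SO3(g) already on the product side): -395.7 kJ/mol
eq. 3 as written (H2SO3(aq) already on the product side): -608.8 kJ/mol
eq. 4: not needed (H2O(g) appears nowhere else).
Combining the equations, ΔH°rxn = (+20.6) + (-395.7) + (-608.8) = -983.9 kJ/mol

ΔH°rxn = -983.9 kJ/mol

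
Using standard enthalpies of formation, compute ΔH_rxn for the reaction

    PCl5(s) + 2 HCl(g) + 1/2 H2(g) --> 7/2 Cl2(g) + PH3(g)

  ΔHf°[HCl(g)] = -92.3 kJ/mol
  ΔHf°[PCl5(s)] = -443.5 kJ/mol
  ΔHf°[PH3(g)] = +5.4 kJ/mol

Products: 7/2·(+0.0) + 1·(+5.4) = +5.4
Reactants: 1·(-443.5) + 2·(-92.3) + 1/2·(+0.0) = -628.1
ΔH_rxn = (+5.4) − (-628.1) = 633.5 kJ/mol

ΔH_rxn = 633.5 kJ/mol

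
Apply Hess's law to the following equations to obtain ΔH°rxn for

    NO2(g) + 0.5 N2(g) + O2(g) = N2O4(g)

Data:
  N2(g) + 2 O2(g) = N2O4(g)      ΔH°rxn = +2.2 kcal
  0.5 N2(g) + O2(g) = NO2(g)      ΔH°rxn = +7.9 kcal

ΔH°rxn = -5.7 kcal

equation 1 as written: +2.2 kcal
equation 2 reversed: -7.9 kcal
ΔH°rxn = (1)·(+2.2) + (-1)·(+7.9) = -5.7 kcal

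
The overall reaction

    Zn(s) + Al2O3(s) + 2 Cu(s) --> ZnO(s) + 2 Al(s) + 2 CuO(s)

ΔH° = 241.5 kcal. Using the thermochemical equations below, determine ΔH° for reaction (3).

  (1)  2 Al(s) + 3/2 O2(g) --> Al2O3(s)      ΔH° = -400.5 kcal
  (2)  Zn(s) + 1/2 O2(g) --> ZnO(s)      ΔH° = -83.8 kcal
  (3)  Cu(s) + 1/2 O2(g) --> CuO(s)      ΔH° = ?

ΔH° = -37.6 kcal

(1) reversed (Al2O3(s) must end up as a reactant): +400.5 kcal
(2) as written (ZnO(s) already on the product side): -83.8 kcal
(3) × 2 (×2 to match 2 CuO(s) in the target): contributes 2·x
+241.5 = (+400.5) + (-83.8) + 2·x
x = (+241.5 − (+316.7)) / (2) = -37.6 kcal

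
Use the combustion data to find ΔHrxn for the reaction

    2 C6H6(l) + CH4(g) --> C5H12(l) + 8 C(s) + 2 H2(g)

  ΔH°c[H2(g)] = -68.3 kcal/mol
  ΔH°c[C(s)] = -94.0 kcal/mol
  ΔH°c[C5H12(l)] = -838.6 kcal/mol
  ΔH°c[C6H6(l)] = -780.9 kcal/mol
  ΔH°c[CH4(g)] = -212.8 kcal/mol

ΔHrxn = -47.4 kcal/mol

Using ΔH = Σ nΔHc°(reactants) − Σ nΔHc°(products):
= [2·(-780.9) + 1·(-212.8)] − [1·(-838.6) + 8·(-94.0) + 2·(-68.3)]
= -47.4 kcal/mol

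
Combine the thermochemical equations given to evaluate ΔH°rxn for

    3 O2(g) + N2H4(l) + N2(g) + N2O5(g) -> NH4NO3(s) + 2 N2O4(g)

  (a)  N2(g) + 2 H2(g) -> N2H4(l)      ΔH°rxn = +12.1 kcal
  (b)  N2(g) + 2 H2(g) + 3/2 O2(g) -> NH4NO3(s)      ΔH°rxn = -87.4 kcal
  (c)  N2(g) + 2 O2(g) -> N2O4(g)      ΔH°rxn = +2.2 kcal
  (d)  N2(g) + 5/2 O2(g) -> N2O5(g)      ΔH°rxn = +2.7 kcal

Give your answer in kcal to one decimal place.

ΔH°rxn = -97.8 kcal

(a) reversed (reverse to put N2H4(l) on the reactant side): -12.1 kcal
(b) as written (NH4NO3(s) already on the product side): -87.4 kcal
(c) × 2 (scale by 2 for the 2 N2O4(g)): (2)·(+2.2) = +4.4 kcal
(d) reversed (N2O5(g) must end up as a reactant): -2.7 kcal
By Hess's law, ΔH°rxn = (-12.1) + (-87.4) + (+4.4) + (-2.7) = -97.8 kcal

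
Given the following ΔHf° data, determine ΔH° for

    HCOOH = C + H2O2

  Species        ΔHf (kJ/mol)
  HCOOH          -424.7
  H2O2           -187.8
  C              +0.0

Products: 1·(+0.0) + 1·(-187.8) = -187.8
Reactants: 1·(-424.7) = -424.7
ΔH° = (-187.8) − (-424.7) = 236.9 kJ/mol

ΔH° = 236.9 kJ/mol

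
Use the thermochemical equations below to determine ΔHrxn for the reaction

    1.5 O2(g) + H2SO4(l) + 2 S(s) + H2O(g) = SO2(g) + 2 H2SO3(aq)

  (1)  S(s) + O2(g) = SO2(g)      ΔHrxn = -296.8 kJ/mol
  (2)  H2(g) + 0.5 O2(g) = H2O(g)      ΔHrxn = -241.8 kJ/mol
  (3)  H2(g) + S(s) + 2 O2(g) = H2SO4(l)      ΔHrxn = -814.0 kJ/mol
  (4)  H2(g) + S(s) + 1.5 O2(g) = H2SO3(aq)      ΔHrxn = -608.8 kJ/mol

(1) as written: -296.8 kJ/mol
(2) reversed: +241.8 kJ/mol
(3) reversed: +814.0 kJ/mol
(4) × 2: (2)·(-608.8) = -1217.6 kJ/mol
By Hess's law, ΔHrxn = (1)·(-296.8) + (-1)·(-241.8) + (-1)·(-814.0) + (2)·(-608.8) = -458.6 kJ/mol

ΔHrxn = -458.6 kJ/mol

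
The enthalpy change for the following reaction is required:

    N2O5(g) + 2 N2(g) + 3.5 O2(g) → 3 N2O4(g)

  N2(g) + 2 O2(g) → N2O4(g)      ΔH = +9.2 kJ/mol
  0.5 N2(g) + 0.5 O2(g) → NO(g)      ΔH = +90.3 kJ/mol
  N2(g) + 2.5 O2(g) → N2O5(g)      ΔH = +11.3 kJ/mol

ΔH = 16.3 kJ/mol

equation 1 × 3 (scale by 3 for the 3 N2O4(g)): (3)·(+9.2) = +27.6 kJ/mol
equation 2: not needed (NO(g) appears nowhere else).
equation 3 reversed (N2O5(g) must end up as a reactant): -11.3 kJ/mol
Since enthalpy is a state function, ΔH = (3)·(+9.2) + (-1)·(+11.3) = 16.3 kJ/mol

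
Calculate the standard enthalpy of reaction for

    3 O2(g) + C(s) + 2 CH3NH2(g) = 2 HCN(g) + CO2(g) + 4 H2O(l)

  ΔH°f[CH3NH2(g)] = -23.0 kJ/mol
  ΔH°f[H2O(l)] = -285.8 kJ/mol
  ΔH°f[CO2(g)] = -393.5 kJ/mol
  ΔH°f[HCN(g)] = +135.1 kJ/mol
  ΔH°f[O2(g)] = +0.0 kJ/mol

ΔH° = -1220.5 kJ/mol

ΔH°rxn = Σ nΔHf°(products) − Σ nΔHf°(reactants).
Products: 2·(+135.1) + 1·(-393.5) + 4·(-285.8) = -1266.5
Reactants: 3·(+0.0) + 1·(+0.0) + 2·(-23.0) = -46.0
ΔH° = (-1266.5) − (-46.0) = -1220.5 kJ/mol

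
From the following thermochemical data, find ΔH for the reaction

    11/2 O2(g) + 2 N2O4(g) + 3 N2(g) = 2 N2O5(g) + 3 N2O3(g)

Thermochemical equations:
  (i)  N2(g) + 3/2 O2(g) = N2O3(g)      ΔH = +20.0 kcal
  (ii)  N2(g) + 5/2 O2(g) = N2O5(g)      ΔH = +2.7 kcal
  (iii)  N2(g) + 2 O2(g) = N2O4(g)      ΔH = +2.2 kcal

ΔH = 61.0 kcal

(i) × 3: (3)·(+20.0) = +60.0 kcal
(ii) × 2: (2)·(+2.7) = +5.4 kcal
(iii) reversed and × 2: (-2)·(+2.2) = -4.4 kcal
Combining the equations, ΔH = (+60.0) + (+5.4) + (-4.4) = 61.0 kcal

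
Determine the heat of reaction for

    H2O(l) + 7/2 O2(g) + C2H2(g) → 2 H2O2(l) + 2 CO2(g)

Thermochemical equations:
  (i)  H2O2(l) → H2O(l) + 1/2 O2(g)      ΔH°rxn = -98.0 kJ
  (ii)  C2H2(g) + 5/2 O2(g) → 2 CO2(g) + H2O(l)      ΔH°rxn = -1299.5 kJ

(i) reversed and × 2 (H2O2(l) must end up as a product; scale by 2 for the 2 H2O2(l)): (-2)·(-98.0) = +196.0 kJ
(ii) as written (C2H2(g) already on the reactant side): -1299.5 kJ
Combining the equations, ΔH°rxn = (+196.0) + (-1299.5) = -1103.5 kJ

ΔH°rxn = -1103.5 kJ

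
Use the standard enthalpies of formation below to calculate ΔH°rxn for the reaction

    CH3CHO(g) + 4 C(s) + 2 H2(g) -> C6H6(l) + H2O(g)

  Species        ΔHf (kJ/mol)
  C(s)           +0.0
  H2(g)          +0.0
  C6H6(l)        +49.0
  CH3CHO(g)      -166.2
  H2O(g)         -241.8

ΔH°rxn = -26.6 kJ/mol

ΔH°rxn = Σ nΔHf°(products) − Σ nΔHf°(reactants).
Products: 1·(+49.0) + 1·(-241.8) = -192.8
Reactants: 1·(-166.2) + 4·(+0.0) + 2·(+0.0) = -166.2
ΔH°rxn = (-192.8) − (-166.2) = -26.6 kJ/mol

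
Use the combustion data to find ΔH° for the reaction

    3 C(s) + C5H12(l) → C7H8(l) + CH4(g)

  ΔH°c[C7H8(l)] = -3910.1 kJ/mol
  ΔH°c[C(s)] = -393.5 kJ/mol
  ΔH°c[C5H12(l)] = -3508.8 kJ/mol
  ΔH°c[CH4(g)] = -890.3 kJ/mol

Using ΔH = Σ nΔHc°(reactants) − Σ nΔHc°(products):
= [3·(-393.5) + 1·(-3508.8)] − [1·(-3910.1) + 1·(-890.3)]
= 111.1 kJ/mol

ΔH° = 111.1 kJ/mol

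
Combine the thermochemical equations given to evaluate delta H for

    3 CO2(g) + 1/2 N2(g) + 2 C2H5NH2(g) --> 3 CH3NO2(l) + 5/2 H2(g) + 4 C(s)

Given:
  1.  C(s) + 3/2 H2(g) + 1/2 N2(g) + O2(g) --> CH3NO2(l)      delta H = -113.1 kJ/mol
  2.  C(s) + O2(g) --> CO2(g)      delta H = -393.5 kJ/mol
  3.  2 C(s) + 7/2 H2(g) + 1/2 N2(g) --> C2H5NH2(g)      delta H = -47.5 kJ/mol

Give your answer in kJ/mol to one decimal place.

eq. 1 × 3: (3)·(-113.1) = -339.3 kJ/mol
eq. 2 reversed and × 3: (-3)·(-393.5) = +1180.5 kJ/mol
eq. 3 reversed and × 2: (-2)·(-47.5) = +95.0 kJ/mol
By Hess's law, delta H = (3)·(-113.1) + (-3)·(-393.5) + (-2)·(-47.5) = 936.2 kJ/mol

delta H = 936.2 kJ/mol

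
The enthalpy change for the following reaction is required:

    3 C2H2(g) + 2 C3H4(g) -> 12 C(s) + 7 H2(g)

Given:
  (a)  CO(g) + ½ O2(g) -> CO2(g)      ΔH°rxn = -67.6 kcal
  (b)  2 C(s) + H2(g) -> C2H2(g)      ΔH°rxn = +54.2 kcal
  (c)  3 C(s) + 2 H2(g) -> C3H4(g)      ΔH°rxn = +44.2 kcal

ΔH°rxn = -251.0 kcal

(a): not needed (O2(g) appears nowhere else).
(b) reversed and × 3 (C2H2(g) must end up as a reactant; ×3 to match 3 C2H2(g) in the target): (-3)·(+54.2) = -162.6 kcal
(c) reversed and × 2 (C3H4(g) must end up as a reactant; ×2 to match 2 C3H4(g) in the target): (-2)·(+44.2) = -88.4 kcal
ΔH°rxn = (-3)·(+54.2) + (-2)·(+44.2) = -251.0 kcal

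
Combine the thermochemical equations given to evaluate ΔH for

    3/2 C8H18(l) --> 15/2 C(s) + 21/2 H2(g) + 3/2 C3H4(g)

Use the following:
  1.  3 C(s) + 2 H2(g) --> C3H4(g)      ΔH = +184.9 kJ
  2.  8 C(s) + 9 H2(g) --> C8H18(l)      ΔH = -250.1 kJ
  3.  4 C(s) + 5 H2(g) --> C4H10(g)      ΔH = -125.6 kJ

eq. 1 × 3/2: (3/2)·(+184.9) = +277.35 kJ
eq. 2 reversed and × 3/2: (-3/2)·(-250.1) = +375.15 kJ
eq. 3: not needed.
ΔH = (3/2)·(+184.9) + (-3/2)·(-250.1) = 652.5 kJ

ΔH = 652.5 kJ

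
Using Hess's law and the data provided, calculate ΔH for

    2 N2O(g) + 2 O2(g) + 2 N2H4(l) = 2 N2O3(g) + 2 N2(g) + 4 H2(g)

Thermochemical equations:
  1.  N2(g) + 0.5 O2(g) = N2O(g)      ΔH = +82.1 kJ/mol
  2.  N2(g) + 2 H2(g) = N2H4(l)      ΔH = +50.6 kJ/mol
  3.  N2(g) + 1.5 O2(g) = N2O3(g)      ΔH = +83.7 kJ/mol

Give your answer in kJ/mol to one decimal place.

eq. 1 reversed and × 2: (-2)·(+82.1) = -164.2 kJ/mol
eq. 2 reversed and × 2: (-2)·(+50.6) = -101.2 kJ/mol
eq. 3 × 2: (2)·(+83.7) = +167.4 kJ/mol
ΔH = (-164.2) + (-101.2) + (+167.4) = -98.0 kJ/mol

ΔH = -98.0 kJ/mol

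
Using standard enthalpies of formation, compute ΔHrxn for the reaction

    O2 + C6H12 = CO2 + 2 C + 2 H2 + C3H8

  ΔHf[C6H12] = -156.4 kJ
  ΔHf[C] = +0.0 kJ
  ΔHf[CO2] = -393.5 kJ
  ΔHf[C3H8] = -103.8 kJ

ΔH°rxn = Σ nΔHf°(products) − Σ nΔHf°(reactants).
Products: 1·(-393.5) + 2·(+0.0) + 2·(+0.0) + 1·(-103.8) = -497.3
Reactants: 1·(+0.0) + 1·(-156.4) = -156.4
ΔHrxn = (-497.3) − (-156.4) = -340.9 kJ

ΔHrxn = -340.9 kJ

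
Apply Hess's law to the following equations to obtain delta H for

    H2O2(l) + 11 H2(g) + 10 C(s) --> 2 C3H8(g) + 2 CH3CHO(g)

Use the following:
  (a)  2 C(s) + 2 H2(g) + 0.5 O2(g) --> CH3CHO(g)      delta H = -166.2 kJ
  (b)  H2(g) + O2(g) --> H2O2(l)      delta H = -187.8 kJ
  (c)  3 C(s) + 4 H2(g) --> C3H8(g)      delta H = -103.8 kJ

delta H = -352.2 kJ

(a) × 2: (2)·(-166.2) = -332.4 kJ
(b) reversed: +187.8 kJ
(c) × 2: (2)·(-103.8) = -207.6 kJ
Summing the manipulated equations, delta H = (2)·(-166.2) + (-1)·(-187.8) + (2)·(-103.8) = -352.2 kJ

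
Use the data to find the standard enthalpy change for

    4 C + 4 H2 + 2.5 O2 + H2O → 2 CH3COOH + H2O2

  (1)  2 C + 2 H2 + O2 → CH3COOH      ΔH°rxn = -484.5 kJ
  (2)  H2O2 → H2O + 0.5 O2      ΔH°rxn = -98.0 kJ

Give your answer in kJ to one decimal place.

(1) × 2: (2)·(-484.5) = -969.0 kJ
(2) reversed: +98.0 kJ
Summing the manipulated equations, ΔH°rxn = (-969.0) + (+98.0) = -871.0 kJ

ΔH°rxn = -871.0 kJ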